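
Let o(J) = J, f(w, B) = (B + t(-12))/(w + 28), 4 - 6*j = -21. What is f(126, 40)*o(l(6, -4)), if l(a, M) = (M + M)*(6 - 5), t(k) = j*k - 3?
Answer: 52/77 ≈ 0.67532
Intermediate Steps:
j = 25/6 (j = ⅔ - ⅙*(-21) = ⅔ + 7/2 = 25/6 ≈ 4.1667)
t(k) = -3 + 25*k/6 (t(k) = 25*k/6 - 3 = -3 + 25*k/6)
f(w, B) = (-53 + B)/(28 + w) (f(w, B) = (B + (-3 + (25/6)*(-12)))/(w + 28) = (B + (-3 - 50))/(28 + w) = (B - 53)/(28 + w) = (-53 + B)/(28 + w))
l(a, M) = 2*M (l(a, M) = (2*M)*1 = 2*M)
f(126, 40)*o(l(6, -4)) = ((-53 + 40)/(28 + 126))*(2*(-4)) = (-13/154)*(-8) = ((1/154)*(-13))*(-8) = -13/154*(-8) = 52/77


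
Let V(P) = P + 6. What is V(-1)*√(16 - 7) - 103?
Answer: -88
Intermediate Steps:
V(P) = 6 + P
V(-1)*√(16 - 7) - 103 = (6 - 1)*√(16 - 7) - 103 = 5*√9 - 103 = 5*3 - 103 = 15 - 103 = -88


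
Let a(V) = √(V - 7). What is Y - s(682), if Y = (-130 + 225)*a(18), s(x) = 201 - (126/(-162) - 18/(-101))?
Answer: -183254/909 + 95*√11 ≈ 113.48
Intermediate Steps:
a(V) = √(-7 + V)
s(x) = 183254/909 (s(x) = 201 - (126*(-1/162) - 18*(-1/101)) = 201 - (-7/9 + 18/101) = 201 - 1*(-545/909) = 201 + 545/909 = 183254/909)
Y = 95*√11 (Y = (-130 + 225)*√(-7 + 18) = 95*√11 ≈ 315.08)
Y - s(682) = 95*√11 - 1*183254/909 = 95*√11 - 183254/909 = -183254/909 + 95*√11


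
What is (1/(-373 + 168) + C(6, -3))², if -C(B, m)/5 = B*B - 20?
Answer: 268992801/42025 ≈ 6400.8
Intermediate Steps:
C(B, m) = 100 - 5*B² (C(B, m) = -5*(B*B - 20) = -5*(B² - 20) = -5*(-20 + B²) = 100 - 5*B²)
(1/(-373 + 168) + C(6, -3))² = (1/(-373 + 168) + (100 - 5*6²))² = (1/(-205) + (100 - 5*36))² = (-1/205 + (100 - 180))² = (-1/205 - 80)² = (-16401/205)² = 268992801/42025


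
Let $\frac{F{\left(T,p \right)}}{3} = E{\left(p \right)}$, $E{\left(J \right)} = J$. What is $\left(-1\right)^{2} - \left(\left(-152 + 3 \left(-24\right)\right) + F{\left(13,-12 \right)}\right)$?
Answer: $261$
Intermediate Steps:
$F{\left(T,p \right)} = 3 p$
$\left(-1\right)^{2} - \left(\left(-152 + 3 \left(-24\right)\right) + F{\left(13,-12 \right)}\right) = \left(-1\right)^{2} - \left(\left(-152 + 3 \left(-24\right)\right) + 3 \left(-12\right)\right) = 1 - \left(\left(-152 - 72\right) - 36\right) = 1 - \left(-224 - 36\right) = 1 - -260 = 1 + 260 = 261$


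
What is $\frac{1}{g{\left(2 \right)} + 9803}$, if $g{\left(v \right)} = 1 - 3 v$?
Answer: $\frac{1}{9798} \approx 0.00010206$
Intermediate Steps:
$\frac{1}{g{\left(2 \right)} + 9803} = \frac{1}{\left(1 - 6\right) + 9803} = \frac{1}{-5 + 9803} = \frac{1}{9798}$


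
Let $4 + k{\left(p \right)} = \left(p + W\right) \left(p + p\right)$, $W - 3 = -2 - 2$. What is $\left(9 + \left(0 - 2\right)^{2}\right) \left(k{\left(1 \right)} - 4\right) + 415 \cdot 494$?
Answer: $204906$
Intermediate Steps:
$W = -1$ ($W = 3 - 4 = -1$)
$k{\left(p \right)} = -4 + 2 p \left(-1 + p\right)$ ($k{\left(p \right)} = -4 + \left(p - 1\right) \left(p + p\right) = -4 + \left(-1 + p\right) 2 p = -4 + 2 p \left(-1 + p\right)$)
$\left(9 + \left(0 - 2\right)^{2}\right) \left(k{\left(1 \right)} - 4\right) + 415 \cdot 494 = \left(9 + \left(0 - 2\right)^{2}\right) \left(\left(-4 - 2 + 2 \cdot 1^{2}\right) - 4\right) + 415 \cdot 494 = \left(9 + \left(-2\right)^{2}\right) \left(\left(-4 - 2 + 2 \cdot 1\right) - 4\right) + 205010 = \left(9 + 4\right) \left(\left(-4 - 2 + 2\right) - 4\right) + 205010 = 13 \left(-4 - 4\right) + 205010 = 13 \left(-8\right) + 205010 = -104 + 205010 = 204906$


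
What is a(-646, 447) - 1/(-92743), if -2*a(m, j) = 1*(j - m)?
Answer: -101368097/185486 ≈ -546.50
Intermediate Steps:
a(m, j) = m/2 - j/2 (a(m, j) = -(j - m)/2 = m/2 - j/2)
a(-646, 447) - 1/(-92743) = ((½)*(-646) - ½*447) - 1/(-92743) = (-323 - 447/2) - 1*(-1/92743) = -1093/2 + 1/92743 = -101368097/185486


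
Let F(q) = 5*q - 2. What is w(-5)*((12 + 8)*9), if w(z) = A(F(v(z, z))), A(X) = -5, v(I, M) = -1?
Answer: -900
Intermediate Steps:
F(q) = -2 + 5*q
w(z) = -5
w(-5)*((12 + 8)*9) = -5*(12 + 8)*9 = -100*9 = -5*180 = -900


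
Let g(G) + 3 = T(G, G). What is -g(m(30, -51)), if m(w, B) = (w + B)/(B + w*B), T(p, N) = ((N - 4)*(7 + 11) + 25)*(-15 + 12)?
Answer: -72348/527 ≈ -137.28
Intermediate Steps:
T(p, N) = 141 - 54*N (T(p, N) = ((-4 + N)*18 + 25)*(-3) = ((-72 + 18*N) + 25)*(-3) = (-47 + 18*N)*(-3) = 141 - 54*N)
m(w, B) = (B + w)/(B + B*w)
g(G) = 138 - 54*G (g(G) = -3 + (141 - 54*G) = 138 - 54*G)
-g(m(30, -51)) = -(138 - 54*(-51 + 30)/((-51)*(1 + 30))) = -(138 - (-18)*(-21)/(17*31)) = -(138 - 54*7/527) = -(138 - 378/527) = -1*72348/527 = -72348/527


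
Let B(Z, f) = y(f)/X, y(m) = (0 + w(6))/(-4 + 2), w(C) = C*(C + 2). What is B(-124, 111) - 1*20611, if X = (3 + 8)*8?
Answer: -226724/11 ≈ -20611.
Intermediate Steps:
w(C) = C*(2 + C)
y(m) = -24 (y(m) = (0 + 6*(2 + 6))/(-4 + 2) = (0 + 6*8)/(-2) = (0 + 48)*(-½) = 48*(-½) = -24)
X = 88 (X = 11*8 = 88)
B(Z, f) = -3/11 (B(Z, f) = -24/88 = -24*1/88 = -3/11)
B(-124, 111) - 1*20611 = -3/11 - 1*20611 = -3/11 - 20611 = -226724/11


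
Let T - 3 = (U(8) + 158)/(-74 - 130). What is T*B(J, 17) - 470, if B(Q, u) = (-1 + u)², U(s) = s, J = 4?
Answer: 4574/51 ≈ 89.686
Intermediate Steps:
T = 223/102 (T = 3 + (8 + 158)/(-74 - 130) = 3 + 166/(-204) = 3 + 166*(-1/204) = 3 - 83/102 = 223/102 ≈ 2.1863)
T*B(J, 17) - 470 = 223*(-1 + 17)²/102 - 470 = (223/102)*16² - 470 = (223/102)*256 - 470 = 28544/51 - 470 = 4574/51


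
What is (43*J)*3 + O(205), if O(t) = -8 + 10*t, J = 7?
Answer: 2945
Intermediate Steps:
(43*J)*3 + O(205) = (43*7)*3 + (-8 + 10*205) = 301*3 + (-8 + 2050) = 903 + 2042 = 2945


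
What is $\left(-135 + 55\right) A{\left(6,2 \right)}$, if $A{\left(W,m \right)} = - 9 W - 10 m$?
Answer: $5920$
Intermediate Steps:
$A{\left(W,m \right)} = - 10 m - 9 W$
$\left(-135 + 55\right) A{\left(6,2 \right)} = \left(-135 + 55\right) \left(\left(-10\right) 2 - 54\right) = - 80 \left(-20 - 54\right) = \left(-80\right) \left(-74\right) = 5920$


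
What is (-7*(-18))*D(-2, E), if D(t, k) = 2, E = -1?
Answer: 252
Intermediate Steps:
(-7*(-18))*D(-2, E) = -7*(-18)*2 = 126*2 = 252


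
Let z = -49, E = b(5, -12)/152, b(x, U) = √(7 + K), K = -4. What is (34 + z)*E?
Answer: -15*√3/152 ≈ -0.17093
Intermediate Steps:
b(x, U) = √3 (b(x, U) = √(7 - 4) = √3)
E = √3/152 ≈ 0.011395
(34 + z)*E = (34 - 49)*(√3/152) = -15*√3/152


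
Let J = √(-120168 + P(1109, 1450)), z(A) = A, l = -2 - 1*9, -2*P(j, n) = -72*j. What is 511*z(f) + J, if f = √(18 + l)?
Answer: 511*√7 + 6*I*√2229 ≈ 1352.0 + 283.27*I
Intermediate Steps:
P(j, n) = 36*j (P(j, n) = -(-36)*j = 36*j)
l = -11 (l = -2 - 9 = -11)
f = √7 (f = √(18 - 11) = √7 ≈ 2.6458)
J = 6*I*√2229 (J = √(-120168 + 36*1109) = √(-120168 + 39924) = √(-80244) = 6*I*√2229 ≈ 283.27*I)
511*z(f) + J = 511*√7 + 6*I*√2229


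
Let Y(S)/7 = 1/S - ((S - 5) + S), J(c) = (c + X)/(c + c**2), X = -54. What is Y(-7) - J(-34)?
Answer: 6736/51 ≈ 132.08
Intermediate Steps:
J(c) = (-54 + c)/(c + c**2) (J(c) = (c - 54)/(c + c**2) = (-54 + c)/(c + c**2))
Y(S) = 35 - 14*S + 7/S (Y(S) = 7*(1/S - ((S - 5) + S)) = 7*(1/S - ((-5 + S) + S)) = 7*(1/S - (-5 + 2*S)) = 7*(1/S + (5 - 2*S)) = 7*(5 + 1/S - 2*S) = 35 - 14*S + 7/S)
Y(-7) - J(-34) = (35 - 14*(-7) + 7/(-7)) - (-54 - 34)/((-34)*(1 - 34)) = (35 + 98 + 7*(-1/7)) - (-1)*(-88)/(34*(-33)) = (35 + 98 - 1) - (-1)*(-1)*(-88)/(34*33) = 132 - 1*(-4/51) = 132 + 4/51 = 6736/51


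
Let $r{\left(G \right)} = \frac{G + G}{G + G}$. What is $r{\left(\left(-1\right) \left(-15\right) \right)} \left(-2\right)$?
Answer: $-2$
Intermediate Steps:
$r{\left(G \right)} = 1$ ($r{\left(G \right)} = \frac{2 G}{2 G} = 2 G \frac{1}{2 G} = 1$)
$r{\left(\left(-1\right) \left(-15\right) \right)} \left(-2\right) = 1 \left(-2\right) = -2$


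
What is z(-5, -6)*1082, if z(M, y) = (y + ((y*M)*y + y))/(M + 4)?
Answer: 207744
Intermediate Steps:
z(M, y) = (2*y + M*y**2)/(4 + M) (z(M, y) = (y + ((M*y)*y + y))/(4 + M) = (y + (M*y**2 + y))/(4 + M) = (y + (y + M*y**2))/(4 + M) = (2*y + M*y**2)/(4 + M))
z(-5, -6)*1082 = -6*(2 - 5*(-6))/(4 - 5)*1082 = -6*(2 + 30)/(-1)*1082 = -6*(-1)*32*1082 = 192*1082 = 207744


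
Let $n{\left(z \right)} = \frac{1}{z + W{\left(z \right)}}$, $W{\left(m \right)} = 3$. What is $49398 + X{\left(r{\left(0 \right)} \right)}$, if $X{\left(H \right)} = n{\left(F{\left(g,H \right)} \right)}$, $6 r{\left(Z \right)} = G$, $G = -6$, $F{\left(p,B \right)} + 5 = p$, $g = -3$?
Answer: $\frac{246989}{5} \approx 49398.0$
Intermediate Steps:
$F{\left(p,B \right)} = -5 + p$
$r{\left(Z \right)} = -1$ ($r{\left(Z \right)} = \frac{1}{6} \left(-6\right) = -1$)
$n{\left(z \right)} = \frac{1}{3 + z}$ ($n{\left(z \right)} = \frac{1}{z + 3} = \frac{1}{3 + z}$)
$X{\left(H \right)} = - \frac{1}{5}$ ($X{\left(H \right)} = \frac{1}{3 - 8} = \frac{1}{-5} = - \frac{1}{5}$)
$49398 + X{\left(r{\left(0 \right)} \right)} = 49398 - \frac{1}{5} = \frac{246989}{5}$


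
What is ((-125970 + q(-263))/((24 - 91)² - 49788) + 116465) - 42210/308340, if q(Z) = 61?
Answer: 18075122886913/155194374 ≈ 1.1647e+5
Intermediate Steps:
((-125970 + q(-263))/((24 - 91)² - 49788) + 116465) - 42210/308340 = ((-125970 + 61)/((24 - 91)² - 49788) + 116465) - 42210/308340 = (-125909/((-67)² - 49788) + 116465) - 42210*1/308340 = (-125909/(4489 - 49788) + 116465) - 469/3426 = (-125909/(-45299) + 116465) - 469/3426 = (-125909*(-1/45299) + 116465) - 469/3426 = (125909/45299 + 116465) - 469/3426 = 5275873944/45299 - 469/3426 = 18075122886913/155194374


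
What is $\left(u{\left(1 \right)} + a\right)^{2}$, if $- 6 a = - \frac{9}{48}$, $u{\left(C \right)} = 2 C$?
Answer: $\frac{4225}{1024} \approx 4.126$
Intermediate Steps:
$a = \frac{1}{32}$ ($a = - \frac{\left(-9\right) \frac{1}{48}}{6} = \left(- \frac{1}{6}\right) \left(- \frac{3}{16}\right) = \frac{1}{32} \approx 0.03125$)
$\left(u{\left(1 \right)} + a\right)^{2} = \left(2 \cdot 1 + \frac{1}{32}\right)^{2} = \left(2 + \frac{1}{32}\right)^{2} = \left(\frac{65}{32}\right)^{2} = \frac{4225}{1024}$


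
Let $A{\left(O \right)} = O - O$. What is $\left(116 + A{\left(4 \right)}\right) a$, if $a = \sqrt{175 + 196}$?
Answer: $116 \sqrt{371} \approx 2234.3$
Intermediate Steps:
$A{\left(O \right)} = 0$
$a = \sqrt{371} \approx 19.261$
$\left(116 + A{\left(4 \right)}\right) a = \left(116 + 0\right) \sqrt{371} = 116 \sqrt{371}$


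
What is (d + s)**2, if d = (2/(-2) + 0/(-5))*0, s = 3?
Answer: 9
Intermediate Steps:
d = 0 (d = (2*(-1/2) + 0*(-1/5))*0 = (-1 + 0)*0 = -1*0 = 0)
(d + s)**2 = (0 + 3)**2 = 3**2 = 9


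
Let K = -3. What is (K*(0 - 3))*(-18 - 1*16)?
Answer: -306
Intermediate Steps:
(K*(0 - 3))*(-18 - 1*16) = (-3*(0 - 3))*(-18 - 1*16) = (-3*(-3))*(-18 - 16) = 9*(-34) = -306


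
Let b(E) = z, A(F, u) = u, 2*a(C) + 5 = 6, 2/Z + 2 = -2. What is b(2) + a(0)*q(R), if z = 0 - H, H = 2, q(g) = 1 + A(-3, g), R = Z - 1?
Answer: -9/4 ≈ -2.2500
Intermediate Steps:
Z = -½ (Z = 2/(-2 - 2) = 2/(-4) = 2*(-¼) = -½ ≈ -0.50000)
R = -3/2 (R = -½ - 1 = -3/2 ≈ -1.5000)
a(C) = ½ (a(C) = -5/2 + (½)*6 = -5/2 + 3 = ½)
q(g) = 1 + g
z = -2 (z = 0 - 1*2 = 0 - 2 = -2)
b(E) = -2
b(2) + a(0)*q(R) = -2 + (1 - 3/2)/2 = -2 + (½)*(-½) = -2 - ¼ = -9/4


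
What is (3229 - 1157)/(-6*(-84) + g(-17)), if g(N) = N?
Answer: 2072/487 ≈ 4.2546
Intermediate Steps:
(3229 - 1157)/(-6*(-84) + g(-17)) = (3229 - 1157)/(-6*(-84) - 17) = 2072/(504 - 17) = 2072/487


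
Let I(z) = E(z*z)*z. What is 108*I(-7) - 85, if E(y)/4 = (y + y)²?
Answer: -29042581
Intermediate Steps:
E(y) = 16*y² (E(y) = 4*(y + y)² = 4*(2*y)² = 4*(4*y²) = 16*y²)
I(z) = 16*z⁵ (I(z) = (16*(z*z)²)*z = (16*(z²)²)*z = (16*z⁴)*z = 16*z⁵)
108*I(-7) - 85 = 108*(16*(-7)⁵) - 85 = 108*(16*(-16807)) - 85 = 108*(-268912) - 85 = -29042496 - 85 = -29042581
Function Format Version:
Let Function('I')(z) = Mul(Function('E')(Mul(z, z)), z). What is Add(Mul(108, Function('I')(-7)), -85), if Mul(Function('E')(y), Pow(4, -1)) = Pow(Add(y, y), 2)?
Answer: -29042581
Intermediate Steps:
Function('E')(y) = Mul(16, Pow(y, 2)) (Function('E')(y) = Mul(4, Pow(Add(y, y), 2)) = Mul(4, Pow(Mul(2, y), 2)) = Mul(4, Mul(4, Pow(y, 2))) = Mul(16, Pow(y, 2)))
Function('I')(z) = Mul(16, Pow(z, 5)) (Function('I')(z) = Mul(Mul(16, Pow(Mul(z, z), 2)), z) = Mul(Mul(16, Pow(Pow(z, 2), 2)), z) = Mul(Mul(16, Pow(z, 4)), z) = Mul(16, Pow(z, 5)))
Add(Mul(108, Function('I')(-7)), -85) = Add(Mul(108, Mul(16, Pow(-7, 5))), -85) = Add(Mul(108, Mul(16, -16807)), -85) = Add(Mul(108, -268912), -85) = Add(-29042496, -85) = -29042581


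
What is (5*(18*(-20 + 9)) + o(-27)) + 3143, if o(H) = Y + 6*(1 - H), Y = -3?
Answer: 2318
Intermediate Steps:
o(H) = 3 - 6*H (o(H) = -3 + 6*(1 - H) = -3 + (6 - 6*H) = 3 - 6*H)
(5*(18*(-20 + 9)) + o(-27)) + 3143 = (5*(18*(-20 + 9)) + (3 - 6*(-27))) + 3143 = (5*(18*(-11)) + (3 + 162)) + 3143 = (5*(-198) + 165) + 3143 = (-990 + 165) + 3143 = -825 + 3143 = 2318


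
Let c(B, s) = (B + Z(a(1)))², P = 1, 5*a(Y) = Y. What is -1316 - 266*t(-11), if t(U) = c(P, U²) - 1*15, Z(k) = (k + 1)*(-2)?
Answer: 53816/25 ≈ 2152.6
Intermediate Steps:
a(Y) = Y/5
Z(k) = -2 - 2*k (Z(k) = (1 + k)*(-2) = -2 - 2*k)
c(B, s) = (-12/5 + B)² (c(B, s) = (B + (-2 - 2/5))² = (B + (-2 - 2*⅕))² = (B + (-2 - ⅖))² = (B - 12/5)² = (-12/5 + B)²)
t(U) = -326/25 (t(U) = (-12 + 5*1)²/25 - 1*15 = (-12 + 5)²/25 - 15 = (1/25)*(-7)² - 15 = (1/25)*49 - 15 = 49/25 - 15 = -326/25)
-1316 - 266*t(-11) = -1316 - 266*(-326/25) = -1316 + 86716/25 = 53816/25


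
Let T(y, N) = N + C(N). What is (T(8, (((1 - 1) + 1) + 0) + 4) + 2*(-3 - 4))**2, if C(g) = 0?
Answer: 81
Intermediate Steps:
T(y, N) = N (T(y, N) = N + 0 = N)
(T(8, (((1 - 1) + 1) + 0) + 4) + 2*(-3 - 4))**2 = (((((1 - 1) + 1) + 0) + 4) + 2*(-3 - 4))**2 = ((((0 + 1) + 0) + 4) + 2*(-7))**2 = (((1 + 0) + 4) - 14)**2 = ((1 + 4) - 14)**2 = (5 - 14)**2 = (-9)**2 = 81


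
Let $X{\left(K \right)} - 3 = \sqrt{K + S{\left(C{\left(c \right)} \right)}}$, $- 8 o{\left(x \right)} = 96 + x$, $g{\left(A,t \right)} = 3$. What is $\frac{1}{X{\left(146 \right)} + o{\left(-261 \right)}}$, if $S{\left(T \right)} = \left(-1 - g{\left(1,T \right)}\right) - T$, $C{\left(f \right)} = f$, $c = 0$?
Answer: $\frac{1512}{26633} - \frac{64 \sqrt{142}}{26633} \approx 0.028136$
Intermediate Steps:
$o{\left(x \right)} = -12 - \frac{x}{8}$ ($o{\left(x \right)} = - \frac{96 + x}{8} = -12 - \frac{x}{8}$)
$S{\left(T \right)} = -4 - T$ ($S{\left(T \right)} = \left(-1 - 3\right) - T = -4 - T$)
$X{\left(K \right)} = 3 + \sqrt{-4 + K}$ ($X{\left(K \right)} = 3 + \sqrt{K - 4} = 3 + \sqrt{-4 + K}$)
$\frac{1}{X{\left(146 \right)} + o{\left(-261 \right)}} = \frac{1}{\left(3 + \sqrt{-4 + 146}\right) - - \frac{165}{8}} = \frac{1}{\left(3 + \sqrt{142}\right) + \left(-12 + \frac{261}{8}\right)} = \frac{1}{\left(3 + \sqrt{142}\right) + \frac{165}{8}} = \frac{1}{\frac{189}{8} + \sqrt{142}}$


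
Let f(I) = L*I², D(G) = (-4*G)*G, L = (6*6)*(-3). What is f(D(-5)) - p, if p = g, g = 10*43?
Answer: -1080430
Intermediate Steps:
L = -108 (L = 36*(-3) = -108)
D(G) = -4*G² (D(G) = (-4*G)*G = -4*G²)
f(I) = -108*I²
g = 430
p = 430
f(D(-5)) - p = -108*(-4*(-5)²)² - 1*430 = -108*(-4*25)² - 430 = -108*(-100)² - 430 = -108*10000 - 430 = -1080000 - 430 = -1080430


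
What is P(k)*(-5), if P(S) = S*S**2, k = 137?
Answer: -12856765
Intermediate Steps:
P(S) = S**3
P(k)*(-5) = 137**3*(-5) = 2571353*(-5) = -12856765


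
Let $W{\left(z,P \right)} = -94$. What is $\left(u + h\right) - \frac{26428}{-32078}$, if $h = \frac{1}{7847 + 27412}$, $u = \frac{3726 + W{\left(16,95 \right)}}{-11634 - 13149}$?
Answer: $\frac{3164379924421}{4671753293361} \approx 0.67734$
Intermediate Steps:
$u = - \frac{3632}{24783}$ ($u = \frac{3726 - 94}{-11634 - 13149} = \frac{3632}{-24783} = 3632 \left(- \frac{1}{24783}\right) = - \frac{3632}{24783} \approx -0.14655$)
$h = \frac{1}{35259} \approx 2.8362 \cdot 10^{-5}$
$\left(u + h\right) - \frac{26428}{-32078} = \left(- \frac{3632}{24783} + \frac{1}{35259}\right) - \frac{26428}{-32078} = - \frac{42678635}{291274599} - - \frac{13214}{16039} = - \frac{42678635}{291274599} + \frac{13214}{16039} = \frac{3164379924421}{4671753293361}$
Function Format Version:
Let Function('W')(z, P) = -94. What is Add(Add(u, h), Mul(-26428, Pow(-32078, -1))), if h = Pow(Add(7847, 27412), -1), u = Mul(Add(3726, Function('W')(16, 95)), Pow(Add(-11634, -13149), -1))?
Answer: Rational(3164379924421, 4671753293361) ≈ 0.67734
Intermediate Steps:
u = Rational(-3632, 24783) (u = Mul(Add(3726, -94), Pow(Add(-11634, -13149), -1)) = Mul(3632, Pow(-24783, -1)) = Mul(3632, Rational(-1, 24783)) = Rational(-3632, 24783) ≈ -0.14655)
h = Rational(1, 35259) (h = Pow(35259, -1) = Rational(1, 35259) ≈ 2.8362e-5)
Add(Add(u, h), Mul(-26428, Pow(-32078, -1))) = Add(Add(Rational(-3632, 24783), Rational(1, 35259)), Mul(-26428, Pow(-32078, -1))) = Add(Rational(-42678635, 291274599), Mul(-26428, Rational(-1, 32078))) = Add(Rational(-42678635, 291274599), Rational(13214, 16039)) = Rational(3164379924421, 4671753293361)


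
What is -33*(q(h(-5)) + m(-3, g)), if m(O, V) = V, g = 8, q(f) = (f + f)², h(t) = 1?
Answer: -396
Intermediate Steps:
q(f) = 4*f² (q(f) = (2*f)² = 4*f²)
-33*(q(h(-5)) + m(-3, g)) = -33*(4*1² + 8) = -33*(4*1 + 8) = -33*(4 + 8) = -33*12 = -396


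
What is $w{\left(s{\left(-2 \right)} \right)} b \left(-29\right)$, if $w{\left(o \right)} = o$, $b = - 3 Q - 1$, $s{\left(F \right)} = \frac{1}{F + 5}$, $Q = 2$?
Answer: $\frac{203}{3} \approx 67.667$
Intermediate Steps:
$s{\left(F \right)} = \frac{1}{5 + F}$
$b = -7$ ($b = \left(-3\right) 2 - 1 = -6 - 1 = -7$)
$w{\left(s{\left(-2 \right)} \right)} b \left(-29\right) = \frac{1}{5 - 2} \left(-7\right) \left(-29\right) = \frac{1}{3} \left(-7\right) \left(-29\right) = \left(- \frac{7}{3}\right) \left(-29\right) = \frac{203}{3}$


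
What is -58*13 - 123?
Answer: -877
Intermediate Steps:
-58*13 - 123 = -754 - 123 = -877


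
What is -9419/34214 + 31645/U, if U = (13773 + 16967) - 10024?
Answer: 443789013/354388612 ≈ 1.2523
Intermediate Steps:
U = 20716 (U = 30740 - 10024 = 20716)
-9419/34214 + 31645/U = -9419/34214 + 31645/20716 = 443789013/354388612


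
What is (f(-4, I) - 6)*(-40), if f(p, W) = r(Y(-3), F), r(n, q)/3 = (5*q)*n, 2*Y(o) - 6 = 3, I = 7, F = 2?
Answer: -5160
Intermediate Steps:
Y(o) = 9/2 (Y(o) = 3 + (1/2)*3 = 3 + 3/2 = 9/2)
r(n, q) = 15*n*q (r(n, q) = 3*((5*q)*n) = 3*(5*n*q) = 15*n*q)
f(p, W) = 135 (f(p, W) = 15*(9/2)*2 = 135)
(f(-4, I) - 6)*(-40) = (135 - 6)*(-40) = 129*(-40) = -5160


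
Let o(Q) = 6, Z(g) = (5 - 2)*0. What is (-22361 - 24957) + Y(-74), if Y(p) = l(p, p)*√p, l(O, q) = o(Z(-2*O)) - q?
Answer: -47318 + 80*I*√74 ≈ -47318.0 + 688.19*I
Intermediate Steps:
Z(g) = 0 (Z(g) = 3*0 = 0)
l(O, q) = 6 - q
Y(p) = √p*(6 - p) (Y(p) = (6 - p)*√p = √p*(6 - p))
(-22361 - 24957) + Y(-74) = (-22361 - 24957) + √(-74)*(6 - 1*(-74)) = -47318 + (I*√74)*(6 + 74) = -47318 + (I*√74)*80 = -47318 + 80*I*√74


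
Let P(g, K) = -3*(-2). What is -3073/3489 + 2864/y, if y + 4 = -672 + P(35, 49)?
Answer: -6025703/1168815 ≈ -5.1554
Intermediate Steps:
P(g, K) = 6
y = -670 (y = -4 + (-672 + 6) = -4 - 666 = -670)
-3073/3489 + 2864/y = -3073/3489 + 2864/(-670) = -3073*1/3489 + 2864*(-1/670) = -3073/3489 - 1432/335 = -6025703/1168815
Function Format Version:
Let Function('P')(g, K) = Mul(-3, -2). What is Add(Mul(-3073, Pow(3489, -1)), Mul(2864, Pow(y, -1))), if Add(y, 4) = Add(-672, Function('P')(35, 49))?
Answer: Rational(-6025703, 1168815) ≈ -5.1554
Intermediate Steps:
Function('P')(g, K) = 6
y = -670 (y = Add(-4, Add(-672, 6)) = Add(-4, -666) = -670)
Add(Mul(-3073, Pow(3489, -1)), Mul(2864, Pow(y, -1))) = Add(Mul(-3073, Pow(3489, -1)), Mul(2864, Pow(-670, -1))) = Add(Mul(-3073, Rational(1, 3489)), Mul(2864, Rational(-1, 670))) = Add(Rational(-3073, 3489), Rational(-1432, 335)) = Rational(-6025703, 1168815)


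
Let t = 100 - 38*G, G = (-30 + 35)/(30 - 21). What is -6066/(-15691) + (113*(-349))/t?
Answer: -78379533/156910 ≈ -499.52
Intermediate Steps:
G = 5/9 ≈ 0.55556
t = 710/9 (t = 100 - 38*5/9 = 100 - 190/9 = 710/9 ≈ 78.889)
-6066/(-15691) + (113*(-349))/t = -6066/(-15691) + (113*(-349))/(710/9) = -6066*(-1/15691) - 39437*9/710 = 6066/15691 - 354933/710 = -78379533/156910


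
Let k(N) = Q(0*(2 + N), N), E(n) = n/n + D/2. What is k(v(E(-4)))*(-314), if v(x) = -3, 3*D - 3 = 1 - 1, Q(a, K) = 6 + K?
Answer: -942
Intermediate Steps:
D = 1 (D = 1 + (1 - 1)/3 = 1 + (⅓)*0 = 1 + 0 = 1)
E(n) = 3/2 (E(n) = n/n + 1/2 = 1 + 1*(½) = 1 + ½ = 3/2)
k(N) = 6 + N
k(v(E(-4)))*(-314) = (6 - 3)*(-314) = 3*(-314) = -942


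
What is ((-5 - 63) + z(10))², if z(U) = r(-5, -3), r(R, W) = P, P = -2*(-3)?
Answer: 3844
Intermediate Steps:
P = 6
r(R, W) = 6
z(U) = 6
((-5 - 63) + z(10))² = ((-5 - 63) + 6)² = (-68 + 6)² = (-62)² = 3844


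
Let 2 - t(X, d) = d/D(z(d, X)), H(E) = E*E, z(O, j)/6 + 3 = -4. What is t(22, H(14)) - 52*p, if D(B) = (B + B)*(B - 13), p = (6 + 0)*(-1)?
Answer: 51803/165 ≈ 313.96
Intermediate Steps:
z(O, j) = -42 (z(O, j) = -18 + 6*(-4) = -18 - 24 = -42)
p = -6 (p = 6*(-1) = -6)
D(B) = 2*B*(-13 + B) (D(B) = (2*B)*(-13 + B) = 2*B*(-13 + B))
H(E) = E**2
t(X, d) = 2 - d/4620 (t(X, d) = 2 - d/(2*(-42)*(-13 - 42)) = 2 - d/(2*(-42)*(-55)) = 2 - d/4620)
t(22, H(14)) - 52*p = (2 - 1/4620*14**2) - 52*(-6) = (2 - 1/4620*196) - 1*(-312) = (2 - 7/165) + 312 = 323/165 + 312 = 51803/165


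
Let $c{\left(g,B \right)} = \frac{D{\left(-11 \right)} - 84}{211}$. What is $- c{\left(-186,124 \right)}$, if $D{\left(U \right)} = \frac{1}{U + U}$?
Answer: $\frac{1849}{4642} \approx 0.39832$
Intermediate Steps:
$D{\left(U \right)} = \frac{1}{2 U}$
$c{\left(g,B \right)} = - \frac{1849}{4642}$ ($c{\left(g,B \right)} = \frac{\frac{1}{2 \left(-11\right)} - 84}{211} = \left(\frac{1}{2} \left(- \frac{1}{11}\right) - 84\right) \frac{1}{211} = \left(- \frac{1}{22} - 84\right) \frac{1}{211} = \left(- \frac{1849}{22}\right) \frac{1}{211} = - \frac{1849}{4642}$)
$- c{\left(-186,124 \right)} = \left(-1\right) \left(- \frac{1849}{4642}\right) = \frac{1849}{4642}$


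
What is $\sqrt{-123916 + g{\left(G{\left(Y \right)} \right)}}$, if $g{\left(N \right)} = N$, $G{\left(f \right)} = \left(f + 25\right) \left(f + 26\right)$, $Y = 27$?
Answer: $2 i \sqrt{30290} \approx 348.08 i$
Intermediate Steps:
$G{\left(f \right)} = \left(25 + f\right) \left(26 + f\right)$
$\sqrt{-123916 + g{\left(G{\left(Y \right)} \right)}} = \sqrt{-123916 + \left(650 + 27^{2} + 51 \cdot 27\right)} = \sqrt{-123916 + \left(650 + 729 + 1377\right)} = \sqrt{-123916 + 2756} = \sqrt{-121160} = 2 i \sqrt{30290}$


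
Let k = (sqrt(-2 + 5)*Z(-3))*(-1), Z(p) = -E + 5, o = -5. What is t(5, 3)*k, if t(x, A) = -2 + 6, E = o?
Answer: -40*sqrt(3) ≈ -69.282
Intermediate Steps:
E = -5
t(x, A) = 4
Z(p) = 10 (Z(p) = -1*(-5) + 5 = 5 + 5 = 10)
k = -10*sqrt(3) (k = (sqrt(-2 + 5)*10)*(-1) = (sqrt(3)*10)*(-1) = (10*sqrt(3))*(-1) = -10*sqrt(3) ≈ -17.320)
t(5, 3)*k = 4*(-10*sqrt(3)) = -40*sqrt(3)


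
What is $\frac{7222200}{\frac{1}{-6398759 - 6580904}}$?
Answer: $-93741722118600$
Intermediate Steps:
$\frac{7222200}{\frac{1}{-6398759 - 6580904}} = \frac{7222200}{\frac{1}{-12979663}} = \frac{7222200}{- \frac{1}{12979663}} = 7222200 \left(-12979663\right) = -93741722118600$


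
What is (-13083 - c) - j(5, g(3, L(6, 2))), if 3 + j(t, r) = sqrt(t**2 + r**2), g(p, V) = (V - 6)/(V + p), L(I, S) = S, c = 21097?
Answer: -34177 - sqrt(641)/5 ≈ -34182.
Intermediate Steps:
g(p, V) = (-6 + V)/(V + p)
j(t, r) = -3 + sqrt(r**2 + t**2) (j(t, r) = -3 + sqrt(t**2 + r**2) = -3 + sqrt(r**2 + t**2))
(-13083 - c) - j(5, g(3, L(6, 2))) = (-13083 - 1*21097) - (-3 + sqrt(((-6 + 2)/(2 + 3))**2 + 5**2)) = (-13083 - 21097) - (-3 + sqrt((-4/5)**2 + 25)) = -34180 - (-3 + sqrt(((1/5)*(-4))**2 + 25)) = -34180 - (-3 + sqrt((-4/5)**2 + 25)) = -34180 - (-3 + sqrt(16/25 + 25)) = -34180 - (-3 + sqrt(641/25)) = -34180 - (-3 + sqrt(641)/5) = -34180 + (3 - sqrt(641)/5) = -34177 - sqrt(641)/5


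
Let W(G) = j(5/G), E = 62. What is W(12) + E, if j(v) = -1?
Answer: 61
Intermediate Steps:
W(G) = -1
W(12) + E = -1 + 62 = 61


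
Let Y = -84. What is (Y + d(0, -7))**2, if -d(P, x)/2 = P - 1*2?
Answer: 6400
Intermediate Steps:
d(P, x) = 4 - 2*P (d(P, x) = -2*(P - 1*2) = -2*(P - 2) = -2*(-2 + P) = 4 - 2*P)
(Y + d(0, -7))**2 = (-84 + (4 - 2*0))**2 = (-84 + (4 + 0))**2 = (-84 + 4)**2 = (-80)**2 = 6400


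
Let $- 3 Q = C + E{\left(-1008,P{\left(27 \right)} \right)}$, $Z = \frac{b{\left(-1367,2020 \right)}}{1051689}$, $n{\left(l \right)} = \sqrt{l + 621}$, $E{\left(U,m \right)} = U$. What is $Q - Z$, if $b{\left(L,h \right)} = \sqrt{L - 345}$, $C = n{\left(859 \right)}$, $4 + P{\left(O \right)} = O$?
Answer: $336 - \frac{2 \sqrt{370}}{3} - \frac{4 i \sqrt{107}}{1051689} \approx 323.18 - 3.9343 \cdot 10^{-5} i$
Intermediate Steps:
$P{\left(O \right)} = -4 + O$
$n{\left(l \right)} = \sqrt{621 + l}$
$C = 2 \sqrt{370}$ ($C = \sqrt{621 + 859} = \sqrt{1480} = 2 \sqrt{370} \approx 38.471$)
$b{\left(L,h \right)} = \sqrt{-345 + L}$
$Z = \frac{4 i \sqrt{107}}{1051689}$ ($Z = \frac{\sqrt{-345 - 1367}}{1051689} = \sqrt{-1712} \cdot \frac{1}{1051689} = 4 i \sqrt{107} \cdot \frac{1}{1051689} = \frac{4 i \sqrt{107}}{1051689} \approx 3.9343 \cdot 10^{-5} i$)
$Q = 336 - \frac{2 \sqrt{370}}{3}$ ($Q = - \frac{2 \sqrt{370} - 1008}{3} = - \frac{-1008 + 2 \sqrt{370}}{3} = 336 - \frac{2 \sqrt{370}}{3} \approx 323.18$)
$Q - Z = \left(336 - \frac{2 \sqrt{370}}{3}\right) - \frac{4 i \sqrt{107}}{1051689} = 336 - \frac{2 \sqrt{370}}{3} - \frac{4 i \sqrt{107}}{1051689}$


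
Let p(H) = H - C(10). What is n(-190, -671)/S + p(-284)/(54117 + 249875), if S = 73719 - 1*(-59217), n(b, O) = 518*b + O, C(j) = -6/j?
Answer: -725013109/971429820 ≈ -0.74634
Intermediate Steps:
n(b, O) = O + 518*b
S = 132936 (S = 73719 + 59217 = 132936)
p(H) = 3/5 + H (p(H) = H - (-6)/10 = H - 1*(-3/5) = H + 3/5 = 3/5 + H)
n(-190, -671)/S + p(-284)/(54117 + 249875) = (-671 + 518*(-190))/132936 + (3/5 - 284)/(54117 + 249875) = (-671 - 98420)*(1/132936) - 1417/5/303992 = -99091*1/132936 - 1417/5*1/303992 = -99091/132936 - 109/116920 = -725013109/971429820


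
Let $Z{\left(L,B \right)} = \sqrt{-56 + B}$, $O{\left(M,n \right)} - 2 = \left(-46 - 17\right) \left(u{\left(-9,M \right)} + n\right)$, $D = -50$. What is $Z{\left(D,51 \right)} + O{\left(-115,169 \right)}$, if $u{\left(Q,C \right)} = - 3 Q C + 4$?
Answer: $184718 + i \sqrt{5} \approx 1.8472 \cdot 10^{5} + 2.2361 i$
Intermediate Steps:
$u{\left(Q,C \right)} = 4 - 3 C Q$ ($u{\left(Q,C \right)} = - 3 C Q + 4 = 4 - 3 C Q$)
$O{\left(M,n \right)} = -250 - 1701 M - 63 n$ ($O{\left(M,n \right)} = 2 + \left(-46 - 17\right) \left(\left(4 - 3 M \left(-9\right)\right) + n\right) = 2 - 63 \left(\left(4 + 27 M\right) + n\right) = 2 - 63 \left(4 + n + 27 M\right) = 2 - \left(252 + 63 n + 1701 M\right) = -250 - 1701 M - 63 n$)
$Z{\left(D,51 \right)} + O{\left(-115,169 \right)} = \sqrt{-56 + 51} - -184718 = \sqrt{-5} - -184718 = i \sqrt{5} + 184718 = 184718 + i \sqrt{5}$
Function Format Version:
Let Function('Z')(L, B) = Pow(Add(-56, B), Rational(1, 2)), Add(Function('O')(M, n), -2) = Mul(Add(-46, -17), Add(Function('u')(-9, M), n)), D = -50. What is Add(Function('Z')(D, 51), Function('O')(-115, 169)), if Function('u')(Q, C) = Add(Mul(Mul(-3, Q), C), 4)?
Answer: Add(184718, Mul(I, Pow(5, Rational(1, 2)))) ≈ Add(1.8472e+5, Mul(2.2361, I))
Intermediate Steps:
Function('u')(Q, C) = Add(4, Mul(-3, C, Q)) (Function('u')(Q, C) = Add(Mul(-3, C, Q), 4) = Add(4, Mul(-3, C, Q)))
Function('O')(M, n) = Add(-250, Mul(-1701, M), Mul(-63, n)) (Function('O')(M, n) = Add(2, Mul(Add(-46, -17), Add(Add(4, Mul(-3, M, -9)), n))) = Add(2, Mul(-63, Add(Add(4, Mul(27, M)), n))) = Add(2, Mul(-63, Add(4, n, Mul(27, M)))) = Add(2, Add(-252, Mul(-1701, M), Mul(-63, n))) = Add(-250, Mul(-1701, M), Mul(-63, n)))
Add(Function('Z')(D, 51), Function('O')(-115, 169)) = Add(Pow(Add(-56, 51), Rational(1, 2)), Add(-250, Mul(-1701, -115), Mul(-63, 169))) = Add(Pow(-5, Rational(1, 2)), Add(-250, 195615, -10647)) = Add(Mul(I, Pow(5, Rational(1, 2))), 184718) = Add(184718, Mul(I, Pow(5, Rational(1, 2))))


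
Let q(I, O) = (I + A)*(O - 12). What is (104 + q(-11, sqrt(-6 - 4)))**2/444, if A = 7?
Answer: 1912/37 - 304*I*sqrt(10)/111 ≈ 51.676 - 8.6607*I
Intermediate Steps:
q(I, O) = (-12 + O)*(7 + I) (q(I, O) = (I + 7)*(O - 12) = (7 + I)*(-12 + O) = (-12 + O)*(7 + I))
(104 + q(-11, sqrt(-6 - 4)))**2/444 = (104 + (-84 - 12*(-11) + 7*sqrt(-6 - 4) - 11*sqrt(-6 - 4)))**2/444 = (104 + (-84 + 132 + 7*sqrt(-10) - 11*I*sqrt(10)))**2*(1/444) = (104 + (-84 + 132 + 7*(I*sqrt(10)) - 11*I*sqrt(10)))**2*(1/444) = (104 + (-84 + 132 + 7*I*sqrt(10) - 11*I*sqrt(10)))**2*(1/444) = (104 + (48 - 4*I*sqrt(10)))**2*(1/444) = (152 - 4*I*sqrt(10))**2*(1/444) = (152 - 4*I*sqrt(10))**2/444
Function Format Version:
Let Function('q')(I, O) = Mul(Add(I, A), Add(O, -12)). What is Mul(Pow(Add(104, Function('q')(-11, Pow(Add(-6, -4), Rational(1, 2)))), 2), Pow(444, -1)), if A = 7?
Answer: Add(Rational(1912, 37), Mul(Rational(-304, 111), I, Pow(10, Rational(1, 2)))) ≈ Add(51.676, Mul(-8.6607, I))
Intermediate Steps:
Function('q')(I, O) = Mul(Add(-12, O), Add(7, I)) (Function('q')(I, O) = Mul(Add(I, 7), Add(O, -12)) = Mul(Add(7, I), Add(-12, O)) = Mul(Add(-12, O), Add(7, I)))
Mul(Pow(Add(104, Function('q')(-11, Pow(Add(-6, -4), Rational(1, 2)))), 2), Pow(444, -1)) = Mul(Pow(Add(104, Add(-84, Mul(-12, -11), Mul(7, Pow(Add(-6, -4), Rational(1, 2))), Mul(-11, Pow(Add(-6, -4), Rational(1, 2))))), 2), Pow(444, -1)) = Mul(Pow(Add(104, Add(-84, 132, Mul(7, Pow(-10, Rational(1, 2))), Mul(-11, Pow(-10, Rational(1, 2))))), 2), Rational(1, 444)) = Mul(Pow(Add(104, Add(-84, 132, Mul(7, Mul(I, Pow(10, Rational(1, 2)))), Mul(-11, Mul(I, Pow(10, Rational(1, 2)))))), 2), Rational(1, 444)) = Mul(Pow(Add(104, Add(-84, 132, Mul(7, I, Pow(10, Rational(1, 2))), Mul(-11, I, Pow(10, Rational(1, 2))))), 2), Rational(1, 444)) = Mul(Pow(Add(104, Add(48, Mul(-4, I, Pow(10, Rational(1, 2))))), 2), Rational(1, 444)) = Mul(Pow(Add(152, Mul(-4, I, Pow(10, Rational(1, 2)))), 2), Rational(1, 444)) = Mul(Rational(1, 444), Pow(Add(152, Mul(-4, I, Pow(10, Rational(1, 2)))), 2))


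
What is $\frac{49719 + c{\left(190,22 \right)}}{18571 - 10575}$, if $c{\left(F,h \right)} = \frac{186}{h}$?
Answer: $\frac{273501}{43978} \approx 6.219$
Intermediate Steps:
$\frac{49719 + c{\left(190,22 \right)}}{18571 - 10575} = \frac{49719 + \frac{186}{22}}{18571 - 10575} = \frac{49719 + 186 \cdot \frac{1}{22}}{7996} = \left(49719 + \frac{93}{11}\right) \frac{1}{7996} = \frac{547002}{11} \cdot \frac{1}{7996} = \frac{273501}{43978}$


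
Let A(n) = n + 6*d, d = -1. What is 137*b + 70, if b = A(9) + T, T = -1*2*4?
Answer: -615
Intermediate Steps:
A(n) = -6 + n (A(n) = n + 6*(-1) = n - 6 = -6 + n)
T = -8 (T = -2*4 = -8)
b = -5 (b = (-6 + 9) - 8 = 3 - 8 = -5)
137*b + 70 = 137*(-5) + 70 = -685 + 70 = -615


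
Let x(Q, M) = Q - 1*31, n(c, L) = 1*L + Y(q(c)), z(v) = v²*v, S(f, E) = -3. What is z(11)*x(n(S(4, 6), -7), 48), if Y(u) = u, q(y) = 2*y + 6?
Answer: -50578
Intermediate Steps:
q(y) = 6 + 2*y
z(v) = v³
n(c, L) = 6 + L + 2*c (n(c, L) = 1*L + (6 + 2*c) = L + (6 + 2*c) = 6 + L + 2*c)
x(Q, M) = -31 + Q (x(Q, M) = Q - 31 = -31 + Q)
z(11)*x(n(S(4, 6), -7), 48) = 11³*(-31 + (6 - 7 + 2*(-3))) = 1331*(-31 + (6 - 7 - 6)) = 1331*(-31 - 7) = 1331*(-38) = -50578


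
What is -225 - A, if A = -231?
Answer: 6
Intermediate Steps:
-225 - A = -225 - 1*(-231) = -225 + 231 = 6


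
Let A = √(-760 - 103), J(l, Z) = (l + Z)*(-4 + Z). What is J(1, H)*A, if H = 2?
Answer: -6*I*√863 ≈ -176.26*I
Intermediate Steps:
J(l, Z) = (-4 + Z)*(Z + l) (J(l, Z) = (Z + l)*(-4 + Z) = (-4 + Z)*(Z + l))
A = I*√863 (A = √(-863) = I*√863 ≈ 29.377*I)
J(1, H)*A = (2² - 4*2 - 4*1 + 2*1)*(I*√863) = (4 - 8 - 4 + 2)*(I*√863) = -6*I*√863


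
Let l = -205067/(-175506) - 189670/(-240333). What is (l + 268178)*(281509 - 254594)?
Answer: 33828564447240709125/4686653722 ≈ 7.2181e+9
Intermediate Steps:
l = 9174732259/4686653722 (l = -205067*(-1/175506) - 189670*(-1/240333) = 205067/175506 + 189670/240333 = 9174732259/4686653722 ≈ 1.9576)
(l + 268178)*(281509 - 254594) = (9174732259/4686653722 + 268178)*(281509 - 254594) = (1256866596590775/4686653722)*26915 = 33828564447240709125/4686653722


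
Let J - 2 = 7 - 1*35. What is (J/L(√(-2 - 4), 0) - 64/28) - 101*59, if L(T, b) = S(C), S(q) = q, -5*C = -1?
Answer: -42639/7 ≈ -6091.3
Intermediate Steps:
C = ⅕ (C = -⅕*(-1) = ⅕ ≈ 0.20000)
L(T, b) = ⅕
J = -26 (J = 2 + (7 - 1*35) = 2 + (7 - 35) = 2 - 28 = -26)
(J/L(√(-2 - 4), 0) - 64/28) - 101*59 = (-26/⅕ - 64/28) - 101*59 = (-26*5 - 64*1/28) - 5959 = (-130 - 16/7) - 5959 = -926/7 - 5959 = -42639/7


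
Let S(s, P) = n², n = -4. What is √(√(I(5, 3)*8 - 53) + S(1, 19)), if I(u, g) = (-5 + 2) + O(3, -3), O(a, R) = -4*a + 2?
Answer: √(16 + I*√157) ≈ 4.2616 + 1.4701*I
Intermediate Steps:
O(a, R) = 2 - 4*a
I(u, g) = -13 (I(u, g) = (-5 + 2) + (2 - 4*3) = -3 + (2 - 12) = -3 - 10 = -13)
S(s, P) = 16 (S(s, P) = (-4)² = 16)
√(√(I(5, 3)*8 - 53) + S(1, 19)) = √(√(-13*8 - 53) + 16) = √(√(-104 - 53) + 16) = √(√(-157) + 16) = √(I*√157 + 16) = √(16 + I*√157)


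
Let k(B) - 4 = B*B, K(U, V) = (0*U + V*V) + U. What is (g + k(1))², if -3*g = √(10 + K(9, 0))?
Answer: (15 - √19)²/9 ≈ 12.581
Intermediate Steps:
K(U, V) = U + V² (K(U, V) = (0 + V²) + U = V² + U = U + V²)
k(B) = 4 + B² (k(B) = 4 + B*B = 4 + B²)
g = -√19/3 (g = -√(10 + (9 + 0²))/3 = -√(10 + (9 + 0))/3 = -√(10 + 9)/3 = -√19/3 ≈ -1.4530)
(g + k(1))² = (-√19/3 + (4 + 1²))² = (-√19/3 + (4 + 1))² = (-√19/3 + 5)² = (5 - √19/3)²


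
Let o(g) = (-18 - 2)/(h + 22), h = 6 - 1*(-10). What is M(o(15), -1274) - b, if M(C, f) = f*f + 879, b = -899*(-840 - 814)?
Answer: 137009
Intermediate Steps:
b = 1486946 (b = -899*(-1654) = 1486946)
h = 16 (h = 6 + 10 = 16)
o(g) = -10/19 (o(g) = (-18 - 2)/(16 + 22) = -20/38 = -20*1/38 = -10/19)
M(C, f) = 879 + f**2 (M(C, f) = f**2 + 879 = 879 + f**2)
M(o(15), -1274) - b = (879 + (-1274)**2) - 1*1486946 = (879 + 1623076) - 1486946 = 1623955 - 1486946 = 137009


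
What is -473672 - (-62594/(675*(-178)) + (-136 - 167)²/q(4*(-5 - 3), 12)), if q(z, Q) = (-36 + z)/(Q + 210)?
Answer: -355287557773/2042550 ≈ -1.7394e+5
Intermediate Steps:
q(z, Q) = (-36 + z)/(210 + Q)
-473672 - (-62594/(675*(-178)) + (-136 - 167)²/q(4*(-5 - 3), 12)) = -473672 - (-62594/(675*(-178)) + (-136 - 167)²/(((-36 + 4*(-5 - 3))/(210 + 12)))) = -473672 - (-62594/(-120150) + (-303)²/(((-36 + 4*(-8))/222))) = -473672 - (-62594*(-1/120150) + 91809/(((-36 - 32)/222))) = -473672 - (31297/60075 + 91809/(((1/222)*(-68)))) = -473672 - (31297/60075 + 91809/(-34/111)) = -473672 - (31297/60075 + 91809*(-111/34)) = -473672 - (31297/60075 - 10190799/34) = -473672 - 1*(-612211185827/2042550) = -473672 + 612211185827/2042550 = -355287557773/2042550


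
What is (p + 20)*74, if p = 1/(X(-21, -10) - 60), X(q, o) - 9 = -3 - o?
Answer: 32523/22 ≈ 1478.3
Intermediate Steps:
X(q, o) = 6 - o (X(q, o) = 9 + (-3 - o) = 6 - o)
p = -1/44 (p = 1/((6 - 1*(-10)) - 60) = 1/((6 + 10) - 60) = 1/(16 - 60) = 1/(-44) = -1/44 ≈ -0.022727)
(p + 20)*74 = (-1/44 + 20)*74 = (879/44)*74 = 32523/22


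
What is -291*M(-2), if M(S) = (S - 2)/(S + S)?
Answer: -291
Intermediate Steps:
M(S) = (-2 + S)/(2*S) (M(S) = (-2 + S)/((2*S)) = (-2 + S)*(1/(2*S)) = (-2 + S)/(2*S))
-291*M(-2) = -291*(-2 - 2)/(2*(-2)) = -291*(-1)*(-4)/(2*2) = -291*1 = -291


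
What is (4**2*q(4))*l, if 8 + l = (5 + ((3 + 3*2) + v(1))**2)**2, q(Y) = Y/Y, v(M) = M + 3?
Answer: 484288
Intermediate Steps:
v(M) = 3 + M
q(Y) = 1
l = 30268 (l = -8 + (5 + ((3 + 3*2) + (3 + 1))**2)**2 = -8 + (5 + ((3 + 6) + 4)**2)**2 = -8 + (5 + (9 + 4)**2)**2 = -8 + (5 + 13**2)**2 = -8 + (5 + 169)**2 = -8 + 174**2 = -8 + 30276 = 30268)
(4**2*q(4))*l = (4**2*1)*30268 = (16*1)*30268 = 16*30268 = 484288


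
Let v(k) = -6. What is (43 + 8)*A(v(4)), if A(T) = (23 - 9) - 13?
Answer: 51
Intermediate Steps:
A(T) = 1 (A(T) = 14 - 13 = 1)
(43 + 8)*A(v(4)) = (43 + 8)*1 = 51*1 = 51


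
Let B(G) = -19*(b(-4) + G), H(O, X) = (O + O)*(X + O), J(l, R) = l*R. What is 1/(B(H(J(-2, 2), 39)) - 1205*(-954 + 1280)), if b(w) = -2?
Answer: -1/387472 ≈ -2.5808e-6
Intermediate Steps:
J(l, R) = R*l
H(O, X) = 2*O*(O + X) (H(O, X) = (2*O)*(O + X) = 2*O*(O + X))
B(G) = 38 - 19*G (B(G) = -19*(-2 + G) = 38 - 19*G)
1/(B(H(J(-2, 2), 39)) - 1205*(-954 + 1280)) = 1/((38 - 38*2*(-2)*(2*(-2) + 39)) - 1205*(-954 + 1280)) = 1/((38 - 38*(-4)*(-4 + 39)) - 1205*326) = 1/((38 - 38*(-4)*35) - 392830) = 1/((38 - 19*(-280)) - 392830) = 1/((38 + 5320) - 392830) = 1/(5358 - 392830) = 1/(-387472) = -1/387472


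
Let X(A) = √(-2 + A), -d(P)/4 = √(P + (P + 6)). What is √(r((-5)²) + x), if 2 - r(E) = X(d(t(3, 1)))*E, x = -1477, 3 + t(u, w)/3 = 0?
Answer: 5*√(-59 - √2*√(-1 - 4*I*√3)) ≈ 0.9018 + 39.205*I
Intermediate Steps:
t(u, w) = -9 (t(u, w) = -9 + 3*0 = -9 + 0 = -9)
d(P) = -4*√(6 + 2*P) (d(P) = -4*√(P + (P + 6)) = -4*√(P + (6 + P)) = -4*√(6 + 2*P))
r(E) = 2 - E*√(-2 - 8*I*√3) (r(E) = 2 - √(-2 - 4*√(6 + 2*(-9)))*E = 2 - √(-2 - 4*√(6 - 18))*E = 2 - √(-2 - 8*I*√3)*E = 2 - E*√(-2 - 8*I*√3))
√(r((-5)²) + x) = √((2 - 1*(-5)²*√(-2 - 8*I*√3)) - 1477) = √((2 - 1*25*√(-2 - 8*I*√3)) - 1477) = √((2 - 25*√(-2 - 8*I*√3)) - 1477) = √(-1475 - 25*√(-2 - 8*I*√3))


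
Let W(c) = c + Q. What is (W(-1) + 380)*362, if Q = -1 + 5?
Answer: 138646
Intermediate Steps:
Q = 4
W(c) = 4 + c (W(c) = c + 4 = 4 + c)
(W(-1) + 380)*362 = ((4 - 1) + 380)*362 = (3 + 380)*362 = 383*362 = 138646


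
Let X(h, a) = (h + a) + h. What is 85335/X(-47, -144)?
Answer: -85335/238 ≈ -358.55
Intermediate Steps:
X(h, a) = a + 2*h (X(h, a) = (a + h) + h = a + 2*h)
85335/X(-47, -144) = 85335/(-144 + 2*(-47)) = 85335/(-144 - 94) = 85335/(-238) = 85335*(-1/238) = -85335/238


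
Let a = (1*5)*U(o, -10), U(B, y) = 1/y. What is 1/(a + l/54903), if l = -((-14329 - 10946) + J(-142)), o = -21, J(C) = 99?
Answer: -36602/1517 ≈ -24.128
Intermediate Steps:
a = -½ (a = (1*5)/(-10) = 5*(-⅒) = -½ ≈ -0.50000)
l = 25176 (l = -((-14329 - 10946) + 99) = -(-25275 + 99) = -1*(-25176) = 25176)
1/(a + l/54903) = 1/(-½ + 25176/54903) = 1/(-½ + 25176*(1/54903)) = 1/(-½ + 8392/18301) = 1/(-1517/36602) = -36602/1517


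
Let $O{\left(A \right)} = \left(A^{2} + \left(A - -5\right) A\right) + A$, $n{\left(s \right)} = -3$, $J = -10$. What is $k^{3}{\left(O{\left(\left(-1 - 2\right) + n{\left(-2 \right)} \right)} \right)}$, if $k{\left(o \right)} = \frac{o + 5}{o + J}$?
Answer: $\frac{68921}{17576} \approx 3.9213$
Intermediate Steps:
$O{\left(A \right)} = A + A^{2} + A \left(5 + A\right)$ ($O{\left(A \right)} = \left(A^{2} + \left(A + 5\right) A\right) + A = \left(A^{2} + \left(5 + A\right) A\right) + A = \left(A^{2} + A \left(5 + A\right)\right) + A = A + A^{2} + A \left(5 + A\right)$)
$k{\left(o \right)} = \frac{5 + o}{-10 + o}$ ($k{\left(o \right)} = \frac{o + 5}{o - 10} = \frac{5 + o}{-10 + o}$)
$k^{3}{\left(O{\left(\left(-1 - 2\right) + n{\left(-2 \right)} \right)} \right)} = \left(\frac{5 + 2 \left(\left(-1 - 2\right) - 3\right) \left(3 - 6\right)}{-10 + 2 \left(\left(-1 - 2\right) - 3\right) \left(3 - 6\right)}\right)^{3} = \left(\frac{5 + 2 \left(-3 - 3\right) \left(3 - 6\right)}{-10 + 2 \left(-3 - 3\right) \left(3 - 6\right)}\right)^{3} = \left(\frac{5 + 2 \left(-6\right) \left(3 - 6\right)}{-10 + 2 \left(-6\right) \left(3 - 6\right)}\right)^{3} = \left(\frac{5 + 2 \left(-6\right) \left(-3\right)}{-10 + 2 \left(-6\right) \left(-3\right)}\right)^{3} = \left(\frac{5 + 36}{-10 + 36}\right)^{3} = \left(\frac{1}{26} \cdot 41\right)^{3} = \left(\frac{41}{26}\right)^{3} = \frac{68921}{17576}$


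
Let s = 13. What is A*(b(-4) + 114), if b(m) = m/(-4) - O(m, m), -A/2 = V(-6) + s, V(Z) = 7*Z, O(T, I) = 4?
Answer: 6438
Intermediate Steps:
A = 58 (A = -2*(7*(-6) + 13) = -2*(-42 + 13) = -2*(-29) = 58)
b(m) = -4 - m/4 (b(m) = m/(-4) - 1*4 = m*(-¼) - 4 = -m/4 - 4 = -4 - m/4)
A*(b(-4) + 114) = 58*((-4 - ¼*(-4)) + 114) = 58*((-4 + 1) + 114) = 58*(-3 + 114) = 58*111 = 6438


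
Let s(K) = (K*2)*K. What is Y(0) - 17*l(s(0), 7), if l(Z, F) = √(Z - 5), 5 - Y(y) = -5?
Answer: 10 - 17*I*√5 ≈ 10.0 - 38.013*I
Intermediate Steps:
Y(y) = 10 (Y(y) = 5 - 1*(-5) = 5 + 5 = 10)
s(K) = 2*K² (s(K) = (2*K)*K = 2*K²)
l(Z, F) = √(-5 + Z)
Y(0) - 17*l(s(0), 7) = 10 - 17*√(-5 + 2*0²) = 10 - 17*√(-5 + 2*0) = 10 - 17*√(-5 + 0) = 10 - 17*I*√5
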